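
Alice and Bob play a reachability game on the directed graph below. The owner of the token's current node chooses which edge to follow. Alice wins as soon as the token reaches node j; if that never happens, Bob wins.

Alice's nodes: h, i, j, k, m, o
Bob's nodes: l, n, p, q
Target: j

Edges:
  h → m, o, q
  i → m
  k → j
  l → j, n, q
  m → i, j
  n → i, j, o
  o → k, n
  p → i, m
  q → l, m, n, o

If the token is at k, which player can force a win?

A0 = {j}
A1: add {k, m} — k (Alice) has k→j; m (Alice) has m→j.
k ∈ A1, so Alice can force the target.

Alice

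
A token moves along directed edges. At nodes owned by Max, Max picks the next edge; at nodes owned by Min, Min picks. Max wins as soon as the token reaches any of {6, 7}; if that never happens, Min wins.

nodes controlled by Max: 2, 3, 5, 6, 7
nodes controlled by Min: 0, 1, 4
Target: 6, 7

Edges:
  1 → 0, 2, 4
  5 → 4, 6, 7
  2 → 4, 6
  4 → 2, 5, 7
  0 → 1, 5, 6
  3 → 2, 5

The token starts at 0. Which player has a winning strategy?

A0 = {6, 7}
A1: add {2, 5} — 2 (Max) has 2→6; 5 (Max) has 5→6.
A2: add {3, 4} — 3 (Max) has 3→2; 4 (Min): all of {2, 5, 7} already in.
A3 = A2; e.g. 0 (Min) can still go to 1. Fixed point.
0 never enters the attractor, so Min can avoid the target forever.

Min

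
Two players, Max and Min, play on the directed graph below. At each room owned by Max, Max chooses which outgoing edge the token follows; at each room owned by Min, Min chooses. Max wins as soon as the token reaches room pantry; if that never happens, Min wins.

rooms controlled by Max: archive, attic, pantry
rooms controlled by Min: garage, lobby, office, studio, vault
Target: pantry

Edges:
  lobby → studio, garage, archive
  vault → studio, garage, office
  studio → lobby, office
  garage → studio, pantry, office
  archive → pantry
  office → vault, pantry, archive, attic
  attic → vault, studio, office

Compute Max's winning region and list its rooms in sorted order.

archive, pantry

A0 = {pantry}
A1: add {archive} — archive (Max) has archive→pantry.
A2 = A1; e.g. lobby (Min) can still go to studio. Fixed point.
Max's winning region = {archive, pantry}.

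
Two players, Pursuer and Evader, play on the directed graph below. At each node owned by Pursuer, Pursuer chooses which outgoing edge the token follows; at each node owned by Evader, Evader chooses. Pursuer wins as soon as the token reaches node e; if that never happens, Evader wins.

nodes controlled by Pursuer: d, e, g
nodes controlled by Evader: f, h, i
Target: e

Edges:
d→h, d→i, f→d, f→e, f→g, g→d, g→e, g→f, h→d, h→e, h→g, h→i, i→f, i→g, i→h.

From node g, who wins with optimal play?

A0 = {e}
A1: add {g} — g (Pursuer) has g→e.
A2 = A1; e.g. d (Pursuer) has no edge into A1. Fixed point.
g ∈ A1, so Pursuer can force the target.

Pursuer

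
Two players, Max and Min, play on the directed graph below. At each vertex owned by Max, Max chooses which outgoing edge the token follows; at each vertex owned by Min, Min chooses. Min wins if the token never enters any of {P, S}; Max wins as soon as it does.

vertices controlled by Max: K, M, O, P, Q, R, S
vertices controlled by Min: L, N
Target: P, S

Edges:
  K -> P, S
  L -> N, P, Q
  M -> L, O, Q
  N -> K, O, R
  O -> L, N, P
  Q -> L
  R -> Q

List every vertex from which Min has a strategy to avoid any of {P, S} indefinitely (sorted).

L, N, Q, R

A0 = {P, S}
A1: add {K, O} — K (Max) has K→P; O (Max) has O→P.
A2: add {M} — M (Max) has M→O.
A3 = A2; e.g. L (Min) can still go to N. Fixed point.
Max's attractor = {K, M, O, P, S}; Min avoids the target exactly from the complement.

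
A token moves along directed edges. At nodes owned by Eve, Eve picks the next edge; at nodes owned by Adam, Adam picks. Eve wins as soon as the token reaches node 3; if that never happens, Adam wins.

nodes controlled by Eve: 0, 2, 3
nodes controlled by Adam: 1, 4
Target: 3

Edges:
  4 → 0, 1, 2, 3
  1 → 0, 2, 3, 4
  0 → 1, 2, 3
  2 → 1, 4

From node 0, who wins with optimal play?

A0 = {3}
A1: add {0} — 0 (Eve) has 0→3.
A2 = A1; e.g. 1 (Adam) can still go to 2. Fixed point.
0 ∈ A1, so Eve can force the target.

Eve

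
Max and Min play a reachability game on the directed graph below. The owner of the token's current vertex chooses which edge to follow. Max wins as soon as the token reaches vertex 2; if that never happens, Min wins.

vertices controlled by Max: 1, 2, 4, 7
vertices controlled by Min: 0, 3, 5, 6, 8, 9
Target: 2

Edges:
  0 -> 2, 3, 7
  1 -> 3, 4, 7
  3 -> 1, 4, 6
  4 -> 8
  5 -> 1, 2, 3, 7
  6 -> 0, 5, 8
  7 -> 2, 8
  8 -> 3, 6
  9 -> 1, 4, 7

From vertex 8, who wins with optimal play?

Min

A0 = {2}
A1: add {7} — 7 (Max) has 7→2.
A2: add {1} — 1 (Max) has 1→7.
A3 = A2; e.g. 0 (Min) can still go to 3. Fixed point.
8 never enters the attractor, so Min can avoid the target forever.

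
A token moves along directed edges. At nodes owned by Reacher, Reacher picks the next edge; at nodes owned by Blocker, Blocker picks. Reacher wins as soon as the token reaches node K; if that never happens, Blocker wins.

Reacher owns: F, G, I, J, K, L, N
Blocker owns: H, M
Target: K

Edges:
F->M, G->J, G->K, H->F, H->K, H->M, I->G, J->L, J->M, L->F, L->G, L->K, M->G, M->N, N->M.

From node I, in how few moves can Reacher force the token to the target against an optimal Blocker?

2

A0 = {K}
A1: add {G, L} — G (Reacher) has G→K; L (Reacher) has L→K.
A2: add {I, J} — I (Reacher) has I→G; J (Reacher) has J→L.
A3 = A2; e.g. F (Reacher) has no edge into A2. Fixed point.
I enters the attractor at level 2, so Reacher can force the target in 2 moves from there.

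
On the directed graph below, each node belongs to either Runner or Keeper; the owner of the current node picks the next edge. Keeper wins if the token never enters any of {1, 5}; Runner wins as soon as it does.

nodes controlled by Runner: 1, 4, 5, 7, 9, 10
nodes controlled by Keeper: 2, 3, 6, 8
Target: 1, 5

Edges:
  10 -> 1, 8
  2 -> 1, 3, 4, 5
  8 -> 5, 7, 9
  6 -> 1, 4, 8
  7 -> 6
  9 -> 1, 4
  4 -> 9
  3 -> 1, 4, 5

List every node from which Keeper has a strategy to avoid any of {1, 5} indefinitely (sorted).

6, 7, 8

A0 = {1, 5}
A1: add {9, 10} — 9 (Runner) has 9→1; 10 (Runner) has 10→1.
A2: add {4} — 4 (Runner) has 4→9.
A3: add {3} — 3 (Keeper): all of {1, 4, 5} already in.
A4: add {2} — 2 (Keeper): all of {1, 3, 4, 5} already in.
A5 = A4; e.g. 6 (Keeper) can still go to 8. Fixed point.
Runner's attractor = {1, 2, 3, 4, 5, 9, 10}; Keeper avoids the target exactly from the complement.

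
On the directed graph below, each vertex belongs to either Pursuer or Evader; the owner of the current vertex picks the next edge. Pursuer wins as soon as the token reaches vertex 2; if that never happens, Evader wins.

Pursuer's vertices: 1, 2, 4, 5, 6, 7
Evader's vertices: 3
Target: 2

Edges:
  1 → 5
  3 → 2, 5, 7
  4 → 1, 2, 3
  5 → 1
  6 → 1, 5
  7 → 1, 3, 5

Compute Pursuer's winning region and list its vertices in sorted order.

A0 = {2}
A1: add {4} — 4 (Pursuer) has 4→2.
A2 = A1; e.g. 1 (Pursuer) has no edge into A1. Fixed point.
Pursuer's winning region = {2, 4}.

2, 4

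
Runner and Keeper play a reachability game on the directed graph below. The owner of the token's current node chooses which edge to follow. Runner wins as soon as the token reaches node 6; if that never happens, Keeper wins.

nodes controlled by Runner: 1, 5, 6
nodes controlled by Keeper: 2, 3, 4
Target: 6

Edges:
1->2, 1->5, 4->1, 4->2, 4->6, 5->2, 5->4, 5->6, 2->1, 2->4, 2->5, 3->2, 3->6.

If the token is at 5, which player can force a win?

Runner

A0 = {6}
A1: add {5} — 5 (Runner) has 5→6.
5 ∈ A1, so Runner can force the target.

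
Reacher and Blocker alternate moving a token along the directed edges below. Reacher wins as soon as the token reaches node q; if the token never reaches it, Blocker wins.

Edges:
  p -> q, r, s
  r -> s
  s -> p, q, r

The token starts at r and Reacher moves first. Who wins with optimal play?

Blocker

Track states (vertex, player-to-move).
A0 = {(q,Reacher), (q,Blocker)}
A1: add {(p,Reacher), (s,Reacher)}.
A2: add {(r,Blocker)}.
A3 = A2; e.g. (p,Blocker) stays out. (r,Reacher) never enters ⇒ Blocker avoids the target.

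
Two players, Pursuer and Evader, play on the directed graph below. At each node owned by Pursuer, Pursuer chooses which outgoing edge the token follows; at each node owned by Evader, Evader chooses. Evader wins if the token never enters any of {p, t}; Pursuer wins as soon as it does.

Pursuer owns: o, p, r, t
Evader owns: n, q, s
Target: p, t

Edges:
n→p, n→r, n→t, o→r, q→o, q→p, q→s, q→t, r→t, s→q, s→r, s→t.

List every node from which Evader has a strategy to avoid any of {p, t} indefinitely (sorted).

q, s

A0 = {p, t}
A1: add {r} — r (Pursuer) has r→t.
A2: add {n, o} — n (Evader): all of {p, r, t} already in; o (Pursuer) has o→r.
A3 = A2; e.g. q (Evader) can still go to s. Fixed point.
Pursuer's attractor = {n, o, p, r, t}; Evader avoids the target exactly from the complement.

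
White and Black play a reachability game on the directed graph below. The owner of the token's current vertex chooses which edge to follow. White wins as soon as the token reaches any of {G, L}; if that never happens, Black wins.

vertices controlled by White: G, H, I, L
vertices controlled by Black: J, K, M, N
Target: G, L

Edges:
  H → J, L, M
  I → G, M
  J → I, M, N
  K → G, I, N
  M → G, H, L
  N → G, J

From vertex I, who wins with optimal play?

White

A0 = {G, L}
A1: add {H, I} — H (White) has H→L; I (White) has I→G.
I ∈ A1, so White can force the target.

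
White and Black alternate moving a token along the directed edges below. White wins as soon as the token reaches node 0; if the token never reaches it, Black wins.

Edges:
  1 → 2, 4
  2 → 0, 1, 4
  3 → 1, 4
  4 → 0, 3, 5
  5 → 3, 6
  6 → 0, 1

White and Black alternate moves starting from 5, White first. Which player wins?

Track states (vertex, player-to-move).
A0 = {(0,White), (0,Black)}
A1: add {(2,White), (4,White), (6,White)}.
A2: add {(1,Black)}.
A3: add {(3,White)}.
A4: add {(5,Black)}.
A5 = A4; e.g. (1,White) stays out. (5,White) never enters ⇒ Black avoids the target.

Black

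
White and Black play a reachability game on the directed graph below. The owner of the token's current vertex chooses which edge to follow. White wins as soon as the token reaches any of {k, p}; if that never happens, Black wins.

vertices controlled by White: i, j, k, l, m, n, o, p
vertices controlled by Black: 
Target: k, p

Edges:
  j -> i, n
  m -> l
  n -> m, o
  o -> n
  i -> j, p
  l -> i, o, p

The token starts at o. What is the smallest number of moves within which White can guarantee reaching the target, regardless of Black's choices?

4

A0 = {k, p}
A1: add {i, l} — i (White) has i→p; l (White) has l→p.
A2: add {j, m} — j (White) has j→i; m (White) has m→l.
A3: add {n} — n (White) has n→m.
A4: add {o} — o (White) has o→n.
A4 = all vertices. Fixed point.
o enters the attractor at level 4, so White can force the target in 4 moves from there.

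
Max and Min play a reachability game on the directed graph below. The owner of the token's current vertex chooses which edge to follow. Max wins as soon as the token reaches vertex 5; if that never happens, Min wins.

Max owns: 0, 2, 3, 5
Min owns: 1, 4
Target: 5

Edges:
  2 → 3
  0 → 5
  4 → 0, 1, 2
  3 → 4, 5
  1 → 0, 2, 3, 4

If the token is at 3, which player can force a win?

A0 = {5}
A1: add {0, 3} — 0 (Max) has 0→5; 3 (Max) has 3→5.
3 ∈ A1, so Max can force the target.

Max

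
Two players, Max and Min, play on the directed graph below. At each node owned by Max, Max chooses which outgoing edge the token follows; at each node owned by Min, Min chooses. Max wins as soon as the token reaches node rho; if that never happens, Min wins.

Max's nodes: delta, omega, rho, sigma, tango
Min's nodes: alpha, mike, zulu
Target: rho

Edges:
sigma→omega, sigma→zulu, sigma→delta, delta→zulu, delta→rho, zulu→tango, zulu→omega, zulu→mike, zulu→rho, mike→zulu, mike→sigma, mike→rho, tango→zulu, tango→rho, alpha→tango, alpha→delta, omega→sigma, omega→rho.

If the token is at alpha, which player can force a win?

A0 = {rho}
A1: add {delta, omega, tango} — tango (Max) has tango→rho; omega (Max) has omega→rho; delta (Max) has delta→rho.
A2: add {alpha, sigma} — alpha (Min): all of {tango, delta} already in; sigma (Max) has sigma→omega.
A3 = A2; e.g. zulu (Min) can still go to mike. Fixed point.
alpha ∈ A2, so Max can force the target.

Max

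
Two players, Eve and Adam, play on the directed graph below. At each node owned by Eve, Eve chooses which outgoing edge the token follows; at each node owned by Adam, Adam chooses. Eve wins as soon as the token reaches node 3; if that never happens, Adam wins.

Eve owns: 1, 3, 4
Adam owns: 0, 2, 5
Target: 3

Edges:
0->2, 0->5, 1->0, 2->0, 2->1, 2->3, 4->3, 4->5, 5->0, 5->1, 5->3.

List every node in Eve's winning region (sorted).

3, 4

A0 = {3}
A1: add {4} — 4 (Eve) has 4→3.
A2 = A1; e.g. 0 (Adam) can still go to 2. Fixed point.
Eve's winning region = {3, 4}.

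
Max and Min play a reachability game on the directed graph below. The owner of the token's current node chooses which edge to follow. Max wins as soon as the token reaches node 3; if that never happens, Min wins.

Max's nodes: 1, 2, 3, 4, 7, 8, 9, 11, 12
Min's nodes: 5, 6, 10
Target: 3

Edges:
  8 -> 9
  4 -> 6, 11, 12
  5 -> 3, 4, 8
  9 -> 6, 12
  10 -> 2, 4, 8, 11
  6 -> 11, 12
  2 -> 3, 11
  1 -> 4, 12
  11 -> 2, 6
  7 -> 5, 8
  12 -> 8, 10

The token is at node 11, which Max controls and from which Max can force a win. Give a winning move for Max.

A0 = {3}
A1: add {2} — 2 (Max) has 2→3.
A2: add {11} — 11 (Max) has 11→2.
A3: add {4} — 4 (Max) has 4→11.
A4: add {1} — 1 (Max) has 1→4.
A5 = A4; e.g. 5 (Min) can still go to 8. Fixed point.
From 11, successor 2 is in the attractor (rank 1); the other successor 6 is not.

2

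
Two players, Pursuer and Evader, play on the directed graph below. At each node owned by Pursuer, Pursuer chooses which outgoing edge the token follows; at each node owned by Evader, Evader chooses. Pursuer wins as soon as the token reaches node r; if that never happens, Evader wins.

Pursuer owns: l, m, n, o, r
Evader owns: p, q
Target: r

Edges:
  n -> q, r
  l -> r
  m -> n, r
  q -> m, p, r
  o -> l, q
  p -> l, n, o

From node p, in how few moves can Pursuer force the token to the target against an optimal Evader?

3

A0 = {r}
A1: add {l, m, n} — l (Pursuer) has l→r; m (Pursuer) has m→r; n (Pursuer) has n→r.
A2: add {o} — o (Pursuer) has o→l.
A3: add {p} — p (Evader): all of {l, n, o} already in.
p enters the attractor at level 3, so Pursuer can force the target in 3 moves from there.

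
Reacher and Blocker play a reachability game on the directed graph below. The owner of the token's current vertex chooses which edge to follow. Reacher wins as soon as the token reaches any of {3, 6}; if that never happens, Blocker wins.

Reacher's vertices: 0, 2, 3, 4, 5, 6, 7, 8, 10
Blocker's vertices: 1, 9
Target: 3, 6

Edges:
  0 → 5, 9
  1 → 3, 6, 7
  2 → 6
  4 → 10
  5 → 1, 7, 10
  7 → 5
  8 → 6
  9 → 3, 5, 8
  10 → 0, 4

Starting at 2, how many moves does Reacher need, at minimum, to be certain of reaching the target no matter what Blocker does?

1

A0 = {3, 6}
A1: add {2, 8} — 2 (Reacher) has 2→6; 8 (Reacher) has 8→6.
A2 = A1; e.g. 0 (Reacher) has no edge into A1. Fixed point.
2 enters the attractor at level 1, so Reacher can force the target in 1 move from there.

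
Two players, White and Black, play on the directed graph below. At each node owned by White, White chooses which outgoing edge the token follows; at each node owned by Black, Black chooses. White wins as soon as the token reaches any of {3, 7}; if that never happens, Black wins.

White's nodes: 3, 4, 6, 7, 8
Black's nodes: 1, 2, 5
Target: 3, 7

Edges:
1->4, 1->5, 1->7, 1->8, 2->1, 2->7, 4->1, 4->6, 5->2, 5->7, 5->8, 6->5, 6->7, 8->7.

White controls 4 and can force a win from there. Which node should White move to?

6

A0 = {3, 7}
A1: add {6, 8} — 6 (White) has 6→7; 8 (White) has 8→7.
A2: add {4} — 4 (White) has 4→6.
A3 = A2; e.g. 1 (Black) can still go to 5. Fixed point.
From 4, successor 6 is in the attractor (rank 1); the other successor 1 is not.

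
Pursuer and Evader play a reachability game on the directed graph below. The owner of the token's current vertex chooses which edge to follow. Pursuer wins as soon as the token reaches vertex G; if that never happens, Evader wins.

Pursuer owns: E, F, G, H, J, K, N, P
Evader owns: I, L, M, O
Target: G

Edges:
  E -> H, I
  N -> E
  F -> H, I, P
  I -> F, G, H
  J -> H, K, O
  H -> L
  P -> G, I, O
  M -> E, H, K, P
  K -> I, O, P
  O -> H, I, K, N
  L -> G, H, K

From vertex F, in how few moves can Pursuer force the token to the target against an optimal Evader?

2

A0 = {G}
A1: add {P} — P (Pursuer) has P→G.
A2: add {F, K} — F (Pursuer) has F→P; K (Pursuer) has K→P.
F enters the attractor at level 2, so Pursuer can force the target in 2 moves from there.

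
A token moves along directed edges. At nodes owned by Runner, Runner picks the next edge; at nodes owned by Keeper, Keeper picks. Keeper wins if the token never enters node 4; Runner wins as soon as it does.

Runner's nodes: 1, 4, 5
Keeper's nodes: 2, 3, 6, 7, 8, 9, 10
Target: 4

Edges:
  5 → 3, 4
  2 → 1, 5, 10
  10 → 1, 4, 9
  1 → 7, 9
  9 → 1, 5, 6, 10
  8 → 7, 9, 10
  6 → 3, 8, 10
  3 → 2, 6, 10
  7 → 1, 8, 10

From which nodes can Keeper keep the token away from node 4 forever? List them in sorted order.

1, 2, 3, 6, 7, 8, 9, 10

A0 = {4}
A1: add {5} — 5 (Runner) has 5→4.
A2 = A1; e.g. 1 (Runner) has no edge into A1. Fixed point.
Runner's attractor = {4, 5}; Keeper avoids the target exactly from the complement.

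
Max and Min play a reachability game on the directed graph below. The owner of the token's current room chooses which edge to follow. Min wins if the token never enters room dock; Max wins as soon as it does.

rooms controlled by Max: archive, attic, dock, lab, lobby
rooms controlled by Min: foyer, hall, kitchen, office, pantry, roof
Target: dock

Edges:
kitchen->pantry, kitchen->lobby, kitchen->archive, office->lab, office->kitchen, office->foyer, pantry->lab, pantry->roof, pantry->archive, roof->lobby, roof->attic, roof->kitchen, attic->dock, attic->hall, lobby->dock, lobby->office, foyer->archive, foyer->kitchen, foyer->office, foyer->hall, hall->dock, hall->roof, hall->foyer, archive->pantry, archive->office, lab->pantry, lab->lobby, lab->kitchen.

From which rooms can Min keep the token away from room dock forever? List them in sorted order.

archive, foyer, hall, kitchen, office, pantry, roof

A0 = {dock}
A1: add {attic, lobby} — lobby (Max) has lobby→dock; attic (Max) has attic→dock.
A2: add {lab} — lab (Max) has lab→lobby.
A3 = A2; e.g. pantry (Min) can still go to roof. Fixed point.
Max's attractor = {attic, dock, lab, lobby}; Min avoids the target exactly from the complement.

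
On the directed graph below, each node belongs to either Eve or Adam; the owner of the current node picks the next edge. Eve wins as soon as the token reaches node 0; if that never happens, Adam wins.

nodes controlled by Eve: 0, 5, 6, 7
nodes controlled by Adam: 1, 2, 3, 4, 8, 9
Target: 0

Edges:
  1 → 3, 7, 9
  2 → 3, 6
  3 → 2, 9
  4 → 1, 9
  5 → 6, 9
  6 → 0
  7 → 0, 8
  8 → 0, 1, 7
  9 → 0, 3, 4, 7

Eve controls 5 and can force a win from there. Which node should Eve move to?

A0 = {0}
A1: add {6, 7} — 6 (Eve) has 6→0; 7 (Eve) has 7→0.
A2: add {5} — 5 (Eve) has 5→6.
A3 = A2; e.g. 1 (Adam) can still go to 3. Fixed point.
From 5, successor 6 is in the attractor (rank 1); the other successor 9 is not.

6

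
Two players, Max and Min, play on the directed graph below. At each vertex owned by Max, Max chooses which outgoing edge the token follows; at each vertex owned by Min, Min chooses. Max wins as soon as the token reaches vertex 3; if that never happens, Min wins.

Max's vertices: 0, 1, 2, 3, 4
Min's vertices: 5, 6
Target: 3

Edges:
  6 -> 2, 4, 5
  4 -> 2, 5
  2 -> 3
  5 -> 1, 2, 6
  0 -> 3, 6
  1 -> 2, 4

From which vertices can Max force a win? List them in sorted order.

A0 = {3}
A1: add {0, 2} — 0 (Max) has 0→3; 2 (Max) has 2→3.
A2: add {1, 4} — 1 (Max) has 1→2; 4 (Max) has 4→2.
A3 = A2; e.g. 5 (Min) can still go to 6. Fixed point.
Max's winning region = {0, 1, 2, 3, 4}.

0, 1, 2, 3, 4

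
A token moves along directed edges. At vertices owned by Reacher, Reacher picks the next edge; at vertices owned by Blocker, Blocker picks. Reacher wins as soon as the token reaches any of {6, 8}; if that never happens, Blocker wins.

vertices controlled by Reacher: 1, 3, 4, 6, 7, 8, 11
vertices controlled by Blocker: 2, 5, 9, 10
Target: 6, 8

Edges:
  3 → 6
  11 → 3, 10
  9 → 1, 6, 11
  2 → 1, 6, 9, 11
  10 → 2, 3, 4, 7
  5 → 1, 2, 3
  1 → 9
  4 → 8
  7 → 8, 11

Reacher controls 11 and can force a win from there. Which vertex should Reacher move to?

A0 = {6, 8}
A1: add {3, 4, 7} — 3 (Reacher) has 3→6; 4 (Reacher) has 4→8; 7 (Reacher) has 7→8.
A2: add {11} — 11 (Reacher) has 11→3.
A3 = A2; e.g. 1 (Reacher) has no edge into A2. Fixed point.
From 11, successor 3 is in the attractor (rank 1); the other successor 10 is not.

3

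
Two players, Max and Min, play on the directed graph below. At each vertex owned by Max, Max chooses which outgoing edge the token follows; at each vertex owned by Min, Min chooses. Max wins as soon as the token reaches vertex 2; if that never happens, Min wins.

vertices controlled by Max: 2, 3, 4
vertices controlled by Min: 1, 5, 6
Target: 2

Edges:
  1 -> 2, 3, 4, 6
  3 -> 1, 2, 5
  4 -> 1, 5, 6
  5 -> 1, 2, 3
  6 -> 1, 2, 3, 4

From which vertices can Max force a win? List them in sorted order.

2, 3

A0 = {2}
A1: add {3} — 3 (Max) has 3→2.
A2 = A1; e.g. 1 (Min) can still go to 4. Fixed point.
Max's winning region = {2, 3}.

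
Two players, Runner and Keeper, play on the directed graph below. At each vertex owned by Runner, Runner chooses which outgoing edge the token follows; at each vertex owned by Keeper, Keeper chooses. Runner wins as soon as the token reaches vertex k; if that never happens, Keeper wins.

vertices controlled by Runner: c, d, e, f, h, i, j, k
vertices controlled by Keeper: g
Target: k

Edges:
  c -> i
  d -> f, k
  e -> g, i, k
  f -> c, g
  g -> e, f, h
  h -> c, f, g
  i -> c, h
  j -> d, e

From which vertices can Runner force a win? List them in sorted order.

d, e, j, k

A0 = {k}
A1: add {d, e} — d (Runner) has d→k; e (Runner) has e→k.
A2: add {j} — j (Runner) has j→d.
A3 = A2; e.g. c (Runner) has no edge into A2. Fixed point.
Runner's winning region = {d, e, j, k}.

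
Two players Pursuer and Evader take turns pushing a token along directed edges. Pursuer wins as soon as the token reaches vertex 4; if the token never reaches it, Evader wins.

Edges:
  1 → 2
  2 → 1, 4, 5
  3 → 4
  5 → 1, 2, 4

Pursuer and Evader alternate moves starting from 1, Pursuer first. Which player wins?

Evader

Track states (vertex, player-to-move).
A0 = {(4,Pursuer), (4,Evader)}
A1: add {(2,Pursuer), (3,Pursuer), (3,Evader), (5,Pursuer)}.
A2: add {(1,Evader)}.
A3 = A2; e.g. (1,Pursuer) stays out. (1,Pursuer) never enters ⇒ Evader avoids the target.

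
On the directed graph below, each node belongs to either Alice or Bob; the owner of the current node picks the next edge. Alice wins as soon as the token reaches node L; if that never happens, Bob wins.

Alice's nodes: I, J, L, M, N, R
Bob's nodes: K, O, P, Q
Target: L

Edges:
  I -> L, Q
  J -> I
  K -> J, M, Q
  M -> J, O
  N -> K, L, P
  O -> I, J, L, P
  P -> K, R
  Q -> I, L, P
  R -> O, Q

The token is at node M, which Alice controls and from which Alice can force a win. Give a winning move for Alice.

J

A0 = {L}
A1: add {I, N} — I (Alice) has I→L; N (Alice) has N→L.
A2: add {J} — J (Alice) has J→I.
A3: add {M} — M (Alice) has M→J.
A4 = A3; e.g. K (Bob) can still go to Q. Fixed point.
From M, successor J is in the attractor (rank 2); the other successor O is not.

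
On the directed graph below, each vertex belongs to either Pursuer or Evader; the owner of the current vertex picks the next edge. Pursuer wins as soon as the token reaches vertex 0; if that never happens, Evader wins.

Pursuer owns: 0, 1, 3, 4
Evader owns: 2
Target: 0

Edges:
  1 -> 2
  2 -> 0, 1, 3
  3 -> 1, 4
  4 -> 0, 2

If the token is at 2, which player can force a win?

A0 = {0}
A1: add {4} — 4 (Pursuer) has 4→0.
A2: add {3} — 3 (Pursuer) has 3→4.
A3 = A2; e.g. 1 (Pursuer) has no edge into A2. Fixed point.
2 never enters the attractor, so Evader can avoid the target forever.

Evader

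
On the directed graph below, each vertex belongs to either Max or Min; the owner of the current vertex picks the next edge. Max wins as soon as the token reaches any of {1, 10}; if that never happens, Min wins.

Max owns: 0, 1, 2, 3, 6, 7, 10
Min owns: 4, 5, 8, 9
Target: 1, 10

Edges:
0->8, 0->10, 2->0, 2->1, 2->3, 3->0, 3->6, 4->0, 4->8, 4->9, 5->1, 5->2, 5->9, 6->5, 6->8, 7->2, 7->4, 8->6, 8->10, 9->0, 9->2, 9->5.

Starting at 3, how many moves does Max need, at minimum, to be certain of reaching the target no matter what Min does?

A0 = {1, 10}
A1: add {0, 2} — 0 (Max) has 0→10; 2 (Max) has 2→1.
A2: add {3, 7} — 3 (Max) has 3→0; 7 (Max) has 7→2.
A3 = A2; e.g. 4 (Min) can still go to 8. Fixed point.
3 enters the attractor at level 2, so Max can force the target in 2 moves from there.

2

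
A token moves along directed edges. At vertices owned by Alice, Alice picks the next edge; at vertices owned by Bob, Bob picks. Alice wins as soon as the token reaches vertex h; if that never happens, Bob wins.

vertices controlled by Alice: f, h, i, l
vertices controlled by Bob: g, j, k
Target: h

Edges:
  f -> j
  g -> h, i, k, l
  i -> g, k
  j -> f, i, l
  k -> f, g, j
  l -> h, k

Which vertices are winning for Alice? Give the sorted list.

h, l

A0 = {h}
A1: add {l} — l (Alice) has l→h.
A2 = A1; e.g. f (Alice) has no edge into A1. Fixed point.
Alice's winning region = {h, l}.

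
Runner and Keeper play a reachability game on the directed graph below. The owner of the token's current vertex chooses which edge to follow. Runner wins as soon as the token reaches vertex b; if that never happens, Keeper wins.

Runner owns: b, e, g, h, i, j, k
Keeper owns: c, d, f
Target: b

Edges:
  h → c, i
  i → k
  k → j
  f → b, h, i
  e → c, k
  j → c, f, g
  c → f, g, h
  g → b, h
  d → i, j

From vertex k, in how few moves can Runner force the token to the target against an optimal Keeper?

A0 = {b}
A1: add {g} — g (Runner) has g→b.
A2: add {j} — j (Runner) has j→g.
A3: add {k} — k (Runner) has k→j.
k enters the attractor at level 3, so Runner can force the target in 3 moves from there.

3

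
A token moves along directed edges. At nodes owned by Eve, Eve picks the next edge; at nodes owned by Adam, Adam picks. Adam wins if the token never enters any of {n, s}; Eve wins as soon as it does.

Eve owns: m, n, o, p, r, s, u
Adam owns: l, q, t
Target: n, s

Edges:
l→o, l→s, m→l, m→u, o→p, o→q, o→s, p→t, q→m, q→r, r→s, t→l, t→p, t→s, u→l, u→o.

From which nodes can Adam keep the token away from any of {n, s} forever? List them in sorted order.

p, t

A0 = {n, s}
A1: add {o, r} — o (Eve) has o→s; r (Eve) has r→s.
A2: add {l, u} — l (Adam): all of {o, s} already in; u (Eve) has u→o.
A3: add {m} — m (Eve) has m→l.
A4: add {q} — q (Adam): all of {m, r} already in.
A5 = A4; e.g. p (Eve) has no edge into A4. Fixed point.
Eve's attractor = {l, m, n, o, q, r, s, u}; Adam avoids the target exactly from the complement.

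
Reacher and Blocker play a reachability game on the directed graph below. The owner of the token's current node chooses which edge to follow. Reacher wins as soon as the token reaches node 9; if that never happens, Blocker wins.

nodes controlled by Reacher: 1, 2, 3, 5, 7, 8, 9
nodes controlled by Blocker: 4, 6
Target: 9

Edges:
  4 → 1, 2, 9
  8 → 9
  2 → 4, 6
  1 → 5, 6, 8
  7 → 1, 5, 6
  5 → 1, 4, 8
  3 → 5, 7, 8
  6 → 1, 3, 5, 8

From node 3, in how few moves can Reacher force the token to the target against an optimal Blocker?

A0 = {9}
A1: add {8} — 8 (Reacher) has 8→9.
A2: add {1, 3, 5} — 1 (Reacher) has 1→8; 3 (Reacher) has 3→8; 5 (Reacher) has 5→8.
3 enters the attractor at level 2, so Reacher can force the target in 2 moves from there.

2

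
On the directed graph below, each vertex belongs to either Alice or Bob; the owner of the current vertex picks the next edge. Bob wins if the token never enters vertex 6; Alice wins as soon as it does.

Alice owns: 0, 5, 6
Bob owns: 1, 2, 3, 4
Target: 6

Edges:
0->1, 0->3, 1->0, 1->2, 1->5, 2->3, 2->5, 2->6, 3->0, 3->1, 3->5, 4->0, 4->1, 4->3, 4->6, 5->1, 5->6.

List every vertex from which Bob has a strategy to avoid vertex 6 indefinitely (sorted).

A0 = {6}
A1: add {5} — 5 (Alice) has 5→6.
A2 = A1; e.g. 0 (Alice) has no edge into A1. Fixed point.
Alice's attractor = {5, 6}; Bob avoids the target exactly from the complement.

0, 1, 2, 3, 4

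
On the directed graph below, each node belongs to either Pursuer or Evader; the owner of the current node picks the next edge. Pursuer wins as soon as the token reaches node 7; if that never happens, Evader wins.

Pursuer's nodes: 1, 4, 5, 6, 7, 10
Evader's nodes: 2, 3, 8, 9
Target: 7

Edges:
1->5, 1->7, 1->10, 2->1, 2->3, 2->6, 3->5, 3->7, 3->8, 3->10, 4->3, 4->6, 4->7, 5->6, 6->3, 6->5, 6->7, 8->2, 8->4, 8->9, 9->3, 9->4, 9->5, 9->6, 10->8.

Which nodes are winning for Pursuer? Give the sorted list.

A0 = {7}
A1: add {1, 4, 6} — 1 (Pursuer) has 1→7; 4 (Pursuer) has 4→7; 6 (Pursuer) has 6→7.
A2: add {5} — 5 (Pursuer) has 5→6.
A3 = A2; e.g. 2 (Evader) can still go to 3. Fixed point.
Pursuer's winning region = {1, 4, 5, 6, 7}.

1, 4, 5, 6, 7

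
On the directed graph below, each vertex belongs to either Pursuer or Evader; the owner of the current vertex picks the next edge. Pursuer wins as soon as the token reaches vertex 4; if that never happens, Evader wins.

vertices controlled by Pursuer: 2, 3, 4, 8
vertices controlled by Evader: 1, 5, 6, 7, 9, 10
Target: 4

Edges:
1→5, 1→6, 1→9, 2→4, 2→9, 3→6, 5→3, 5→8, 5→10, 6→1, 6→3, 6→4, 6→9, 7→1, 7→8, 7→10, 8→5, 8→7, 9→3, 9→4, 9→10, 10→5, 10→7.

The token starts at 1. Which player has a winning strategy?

Evader

A0 = {4}
A1: add {2} — 2 (Pursuer) has 2→4.
A2 = A1; e.g. 1 (Evader) can still go to 5. Fixed point.
1 never enters the attractor, so Evader can avoid the target forever.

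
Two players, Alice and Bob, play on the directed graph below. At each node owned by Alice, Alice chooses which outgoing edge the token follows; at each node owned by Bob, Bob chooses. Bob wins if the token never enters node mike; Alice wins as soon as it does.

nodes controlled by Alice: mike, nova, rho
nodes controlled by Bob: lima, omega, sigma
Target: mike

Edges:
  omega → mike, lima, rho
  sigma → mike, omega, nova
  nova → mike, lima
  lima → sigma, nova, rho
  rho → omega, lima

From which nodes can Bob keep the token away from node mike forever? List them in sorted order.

A0 = {mike}
A1: add {nova} — nova (Alice) has nova→mike.
A2 = A1; e.g. omega (Bob) can still go to lima. Fixed point.
Alice's attractor = {mike, nova}; Bob avoids the target exactly from the complement.

lima, omega, rho, sigma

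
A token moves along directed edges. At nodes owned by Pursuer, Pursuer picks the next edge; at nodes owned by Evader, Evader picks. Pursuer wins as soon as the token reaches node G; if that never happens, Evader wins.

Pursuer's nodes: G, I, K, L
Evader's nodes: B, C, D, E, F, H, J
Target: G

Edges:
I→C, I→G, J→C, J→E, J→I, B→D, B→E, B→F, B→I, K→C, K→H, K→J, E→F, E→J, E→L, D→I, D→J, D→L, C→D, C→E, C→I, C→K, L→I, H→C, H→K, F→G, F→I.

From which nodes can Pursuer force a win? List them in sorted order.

A0 = {G}
A1: add {I} — I (Pursuer) has I→G.
A2: add {F, L} — F (Evader): all of {G, I} already in; L (Pursuer) has L→I.
A3 = A2; e.g. B (Evader) can still go to D. Fixed point.
Pursuer's winning region = {F, G, I, L}.

F, G, I, L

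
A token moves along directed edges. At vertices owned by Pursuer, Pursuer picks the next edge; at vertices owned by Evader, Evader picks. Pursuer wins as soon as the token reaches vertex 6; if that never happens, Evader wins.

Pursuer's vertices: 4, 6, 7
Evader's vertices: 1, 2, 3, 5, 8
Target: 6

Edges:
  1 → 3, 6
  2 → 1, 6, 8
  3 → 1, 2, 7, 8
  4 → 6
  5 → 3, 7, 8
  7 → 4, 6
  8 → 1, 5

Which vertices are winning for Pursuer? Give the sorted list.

A0 = {6}
A1: add {4, 7} — 4 (Pursuer) has 4→6; 7 (Pursuer) has 7→6.
A2 = A1; e.g. 1 (Evader) can still go to 3. Fixed point.
Pursuer's winning region = {4, 6, 7}.

4, 6, 7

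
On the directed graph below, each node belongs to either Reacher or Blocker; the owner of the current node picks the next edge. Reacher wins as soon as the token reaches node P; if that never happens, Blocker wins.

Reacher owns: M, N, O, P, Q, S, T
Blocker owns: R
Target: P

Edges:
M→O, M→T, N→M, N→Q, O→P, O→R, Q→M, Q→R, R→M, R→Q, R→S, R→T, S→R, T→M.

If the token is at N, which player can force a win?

Reacher

A0 = {P}
A1: add {O} — O (Reacher) has O→P.
A2: add {M} — M (Reacher) has M→O.
A3: add {N, Q, T} — N (Reacher) has N→M; Q (Reacher) has Q→M; T (Reacher) has T→M.
A4 = A3; e.g. R (Blocker) can still go to S. Fixed point.
N ∈ A3, so Reacher can force the target.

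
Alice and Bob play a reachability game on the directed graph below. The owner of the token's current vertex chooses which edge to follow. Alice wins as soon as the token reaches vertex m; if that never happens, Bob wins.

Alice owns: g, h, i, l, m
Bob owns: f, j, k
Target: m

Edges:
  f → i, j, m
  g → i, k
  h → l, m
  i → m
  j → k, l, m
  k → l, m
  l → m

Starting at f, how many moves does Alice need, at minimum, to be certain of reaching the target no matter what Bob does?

A0 = {m}
A1: add {h, i, l} — h (Alice) has h→m; i (Alice) has i→m; l (Alice) has l→m.
A2: add {g, k} — g (Alice) has g→i; k (Bob): all of {l, m} already in.
A3: add {j} — j (Bob): all of {k, l, m} already in.
A4: add {f} — f (Bob): all of {i, j, m} already in.
A4 = all vertices. Fixed point.
f enters the attractor at level 4, so Alice can force the target in 4 moves from there.

4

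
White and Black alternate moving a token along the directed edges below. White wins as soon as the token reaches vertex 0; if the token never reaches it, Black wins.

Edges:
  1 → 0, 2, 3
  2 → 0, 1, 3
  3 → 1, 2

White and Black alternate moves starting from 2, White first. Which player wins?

White

Track states (vertex, player-to-move).
A0 = {(0,White), (0,Black)}
A1: add {(1,White), (2,White)}.
(2,White) ∈ A1 ⇒ White forces the target.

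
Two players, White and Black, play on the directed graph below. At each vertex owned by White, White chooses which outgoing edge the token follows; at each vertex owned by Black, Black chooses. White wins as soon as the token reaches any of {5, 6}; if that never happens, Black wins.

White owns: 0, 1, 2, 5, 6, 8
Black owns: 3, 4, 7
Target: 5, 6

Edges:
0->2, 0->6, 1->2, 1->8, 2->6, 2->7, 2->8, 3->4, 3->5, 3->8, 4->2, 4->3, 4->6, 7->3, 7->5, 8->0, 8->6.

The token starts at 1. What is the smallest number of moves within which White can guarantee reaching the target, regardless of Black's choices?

2

A0 = {5, 6}
A1: add {0, 2, 8} — 0 (White) has 0→6; 2 (White) has 2→6; 8 (White) has 8→6.
A2: add {1} — 1 (White) has 1→2.
A3 = A2; e.g. 3 (Black) can still go to 4. Fixed point.
1 enters the attractor at level 2, so White can force the target in 2 moves from there.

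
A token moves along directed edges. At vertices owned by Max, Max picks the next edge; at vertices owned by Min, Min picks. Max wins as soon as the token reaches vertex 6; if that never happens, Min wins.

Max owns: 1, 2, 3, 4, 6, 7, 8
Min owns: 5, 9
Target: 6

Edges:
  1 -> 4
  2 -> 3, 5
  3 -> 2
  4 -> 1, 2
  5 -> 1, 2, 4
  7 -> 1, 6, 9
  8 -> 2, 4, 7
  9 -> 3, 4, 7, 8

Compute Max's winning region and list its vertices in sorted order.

A0 = {6}
A1: add {7} — 7 (Max) has 7→6.
A2: add {8} — 8 (Max) has 8→7.
A3 = A2; e.g. 1 (Max) has no edge into A2. Fixed point.
Max's winning region = {6, 7, 8}.

6, 7, 8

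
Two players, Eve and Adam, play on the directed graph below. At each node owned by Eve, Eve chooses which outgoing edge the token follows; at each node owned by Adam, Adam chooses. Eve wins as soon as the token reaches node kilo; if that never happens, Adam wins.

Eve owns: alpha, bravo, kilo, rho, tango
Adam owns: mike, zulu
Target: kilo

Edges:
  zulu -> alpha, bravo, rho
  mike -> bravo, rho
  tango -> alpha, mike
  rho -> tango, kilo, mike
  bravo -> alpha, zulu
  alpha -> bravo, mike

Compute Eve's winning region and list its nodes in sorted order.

kilo, rho

A0 = {kilo}
A1: add {rho} — rho (Eve) has rho→kilo.
A2 = A1; e.g. alpha (Eve) has no edge into A1. Fixed point.
Eve's winning region = {kilo, rho}.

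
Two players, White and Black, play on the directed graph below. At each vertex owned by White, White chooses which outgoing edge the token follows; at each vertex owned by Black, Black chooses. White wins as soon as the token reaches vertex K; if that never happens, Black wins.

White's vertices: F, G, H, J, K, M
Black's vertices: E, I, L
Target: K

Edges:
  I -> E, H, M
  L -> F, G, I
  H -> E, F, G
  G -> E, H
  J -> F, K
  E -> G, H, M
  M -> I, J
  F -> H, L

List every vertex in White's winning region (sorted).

J, K, M

A0 = {K}
A1: add {J} — J (White) has J→K.
A2: add {M} — M (White) has M→J.
A3 = A2; e.g. E (Black) can still go to G. Fixed point.
White's winning region = {J, K, M}.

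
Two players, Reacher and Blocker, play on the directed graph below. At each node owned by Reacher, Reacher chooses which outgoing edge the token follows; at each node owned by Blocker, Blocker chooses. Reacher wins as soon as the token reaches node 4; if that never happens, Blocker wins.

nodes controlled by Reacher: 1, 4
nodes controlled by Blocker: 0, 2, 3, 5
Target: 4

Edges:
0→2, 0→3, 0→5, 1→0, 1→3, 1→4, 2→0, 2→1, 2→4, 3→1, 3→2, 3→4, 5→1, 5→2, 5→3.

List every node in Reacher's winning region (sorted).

A0 = {4}
A1: add {1} — 1 (Reacher) has 1→4.
A2 = A1; e.g. 0 (Blocker) can still go to 2. Fixed point.
Reacher's winning region = {1, 4}.

1, 4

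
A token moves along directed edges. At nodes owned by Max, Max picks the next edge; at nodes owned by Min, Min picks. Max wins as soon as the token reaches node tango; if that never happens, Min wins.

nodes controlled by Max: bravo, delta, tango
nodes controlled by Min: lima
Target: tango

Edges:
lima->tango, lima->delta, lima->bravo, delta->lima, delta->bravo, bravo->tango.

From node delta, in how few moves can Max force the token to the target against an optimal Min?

A0 = {tango}
A1: add {bravo} — bravo (Max) has bravo→tango.
A2: add {delta} — delta (Max) has delta→bravo.
delta enters the attractor at level 2, so Max can force the target in 2 moves from there.

2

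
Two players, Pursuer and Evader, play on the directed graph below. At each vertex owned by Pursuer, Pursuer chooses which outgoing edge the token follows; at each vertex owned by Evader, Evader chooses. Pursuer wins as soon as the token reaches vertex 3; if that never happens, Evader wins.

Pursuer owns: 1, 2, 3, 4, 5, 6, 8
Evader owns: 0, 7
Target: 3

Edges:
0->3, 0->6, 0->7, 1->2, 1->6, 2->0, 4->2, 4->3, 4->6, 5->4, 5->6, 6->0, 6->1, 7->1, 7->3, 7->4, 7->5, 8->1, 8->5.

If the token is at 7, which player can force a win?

Evader

A0 = {3}
A1: add {4} — 4 (Pursuer) has 4→3.
A2: add {5} — 5 (Pursuer) has 5→4.
A3: add {8} — 8 (Pursuer) has 8→5.
A4 = A3; e.g. 0 (Evader) can still go to 6. Fixed point.
7 never enters the attractor, so Evader can avoid the target forever.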